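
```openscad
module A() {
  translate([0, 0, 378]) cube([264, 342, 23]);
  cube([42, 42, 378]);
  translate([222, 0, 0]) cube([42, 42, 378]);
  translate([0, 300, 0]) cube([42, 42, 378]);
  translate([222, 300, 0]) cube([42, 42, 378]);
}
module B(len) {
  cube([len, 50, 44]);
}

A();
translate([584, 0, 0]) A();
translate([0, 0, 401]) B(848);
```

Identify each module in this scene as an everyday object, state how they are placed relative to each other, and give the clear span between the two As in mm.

A is a stool. B is a beam. A beam spans the tops of two stools. The clear span between the two stools is 320 mm.

Second stool starts at x = 584; first ends at x = 264; clear span = 584 − 264 = 320 mm.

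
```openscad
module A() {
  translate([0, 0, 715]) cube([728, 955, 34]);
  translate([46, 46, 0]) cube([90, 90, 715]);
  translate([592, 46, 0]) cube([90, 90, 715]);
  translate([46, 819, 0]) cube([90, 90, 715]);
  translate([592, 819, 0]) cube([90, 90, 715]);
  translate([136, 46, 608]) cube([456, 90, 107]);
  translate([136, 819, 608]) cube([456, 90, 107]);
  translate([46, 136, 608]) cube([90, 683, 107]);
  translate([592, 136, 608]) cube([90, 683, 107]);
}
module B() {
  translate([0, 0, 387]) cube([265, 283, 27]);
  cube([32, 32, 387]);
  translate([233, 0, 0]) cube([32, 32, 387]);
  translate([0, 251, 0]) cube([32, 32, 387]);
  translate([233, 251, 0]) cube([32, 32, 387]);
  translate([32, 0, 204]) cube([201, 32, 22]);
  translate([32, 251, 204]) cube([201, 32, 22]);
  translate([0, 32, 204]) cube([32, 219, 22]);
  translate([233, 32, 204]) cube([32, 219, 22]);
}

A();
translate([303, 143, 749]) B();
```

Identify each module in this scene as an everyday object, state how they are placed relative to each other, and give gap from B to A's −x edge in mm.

A is a table. B is a stool. The stool is on top of the table. The gap from the stool to the table's −x edge is 303 mm.

The stool's min-x is at 303; the table's min-x is 0; gap = 303 mm.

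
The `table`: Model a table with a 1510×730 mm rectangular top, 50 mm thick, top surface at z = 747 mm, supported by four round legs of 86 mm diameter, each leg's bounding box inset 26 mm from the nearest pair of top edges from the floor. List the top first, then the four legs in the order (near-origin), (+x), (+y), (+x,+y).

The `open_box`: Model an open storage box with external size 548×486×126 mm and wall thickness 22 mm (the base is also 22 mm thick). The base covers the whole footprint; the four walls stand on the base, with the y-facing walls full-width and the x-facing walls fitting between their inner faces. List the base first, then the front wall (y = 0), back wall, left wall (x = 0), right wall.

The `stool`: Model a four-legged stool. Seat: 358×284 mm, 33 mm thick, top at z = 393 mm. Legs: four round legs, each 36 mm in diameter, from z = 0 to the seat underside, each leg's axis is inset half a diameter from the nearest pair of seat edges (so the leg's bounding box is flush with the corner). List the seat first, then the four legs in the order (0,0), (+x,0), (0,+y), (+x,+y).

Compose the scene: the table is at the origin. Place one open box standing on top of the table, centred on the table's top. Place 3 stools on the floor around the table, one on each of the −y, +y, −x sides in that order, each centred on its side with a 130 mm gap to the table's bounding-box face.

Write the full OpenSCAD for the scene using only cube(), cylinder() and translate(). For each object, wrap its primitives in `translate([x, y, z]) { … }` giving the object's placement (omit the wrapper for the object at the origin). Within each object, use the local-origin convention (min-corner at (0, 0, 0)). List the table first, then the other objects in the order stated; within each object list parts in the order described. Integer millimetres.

translate([0, 0, 697]) cube([1510, 730, 50]);
translate([69, 69, 0]) cylinder(h = 697, r = 43);
translate([1441, 69, 0]) cylinder(h = 697, r = 43);
translate([69, 661, 0]) cylinder(h = 697, r = 43);
translate([1441, 661, 0]) cylinder(h = 697, r = 43);
translate([481, 122, 747]) {
  cube([548, 486, 22]);
  translate([0, 0, 22]) cube([548, 22, 104]);
  translate([0, 464, 22]) cube([548, 22, 104]);
  translate([0, 22, 22]) cube([22, 442, 104]);
  translate([526, 22, 22]) cube([22, 442, 104]);
}
translate([576, -414, 0]) {
  translate([0, 0, 360]) cube([358, 284, 33]);
  translate([18, 18, 0]) cylinder(h = 360, r = 18);
  translate([340, 18, 0]) cylinder(h = 360, r = 18);
  translate([18, 266, 0]) cylinder(h = 360, r = 18);
  translate([340, 266, 0]) cylinder(h = 360, r = 18);
}
translate([576, 860, 0]) {
  translate([0, 0, 360]) cube([358, 284, 33]);
  translate([18, 18, 0]) cylinder(h = 360, r = 18);
  translate([340, 18, 0]) cylinder(h = 360, r = 18);
  translate([18, 266, 0]) cylinder(h = 360, r = 18);
  translate([340, 266, 0]) cylinder(h = 360, r = 18);
}
translate([-488, 223, 0]) {
  translate([0, 0, 360]) cube([358, 284, 33]);
  translate([18, 18, 0]) cylinder(h = 360, r = 18);
  translate([340, 18, 0]) cylinder(h = 360, r = 18);
  translate([18, 266, 0]) cylinder(h = 360, r = 18);
  translate([340, 266, 0]) cylinder(h = 360, r = 18);
}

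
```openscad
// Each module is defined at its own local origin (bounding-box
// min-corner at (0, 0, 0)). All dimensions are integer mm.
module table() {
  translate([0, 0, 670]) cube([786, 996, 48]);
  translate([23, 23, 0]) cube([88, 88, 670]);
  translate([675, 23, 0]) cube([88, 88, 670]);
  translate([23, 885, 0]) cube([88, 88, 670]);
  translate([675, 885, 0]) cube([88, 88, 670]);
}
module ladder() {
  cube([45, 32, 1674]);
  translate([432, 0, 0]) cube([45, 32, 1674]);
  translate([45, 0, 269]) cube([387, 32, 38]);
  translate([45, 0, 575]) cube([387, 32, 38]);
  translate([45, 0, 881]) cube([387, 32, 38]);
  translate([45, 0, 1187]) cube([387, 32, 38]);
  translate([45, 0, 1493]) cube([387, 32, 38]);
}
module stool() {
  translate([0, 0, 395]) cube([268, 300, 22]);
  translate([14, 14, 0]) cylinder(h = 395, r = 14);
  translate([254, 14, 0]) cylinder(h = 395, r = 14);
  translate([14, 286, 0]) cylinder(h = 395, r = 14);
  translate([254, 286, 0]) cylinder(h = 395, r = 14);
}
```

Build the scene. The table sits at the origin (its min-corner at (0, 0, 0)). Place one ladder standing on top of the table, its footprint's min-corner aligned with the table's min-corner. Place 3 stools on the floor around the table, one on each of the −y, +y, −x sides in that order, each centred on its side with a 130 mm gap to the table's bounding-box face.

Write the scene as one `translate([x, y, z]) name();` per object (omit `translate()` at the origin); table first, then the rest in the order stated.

table();
translate([0, 0, 718]) ladder();
translate([259, -430, 0]) stool();
translate([259, 1126, 0]) stool();
translate([-398, 348, 0]) stool();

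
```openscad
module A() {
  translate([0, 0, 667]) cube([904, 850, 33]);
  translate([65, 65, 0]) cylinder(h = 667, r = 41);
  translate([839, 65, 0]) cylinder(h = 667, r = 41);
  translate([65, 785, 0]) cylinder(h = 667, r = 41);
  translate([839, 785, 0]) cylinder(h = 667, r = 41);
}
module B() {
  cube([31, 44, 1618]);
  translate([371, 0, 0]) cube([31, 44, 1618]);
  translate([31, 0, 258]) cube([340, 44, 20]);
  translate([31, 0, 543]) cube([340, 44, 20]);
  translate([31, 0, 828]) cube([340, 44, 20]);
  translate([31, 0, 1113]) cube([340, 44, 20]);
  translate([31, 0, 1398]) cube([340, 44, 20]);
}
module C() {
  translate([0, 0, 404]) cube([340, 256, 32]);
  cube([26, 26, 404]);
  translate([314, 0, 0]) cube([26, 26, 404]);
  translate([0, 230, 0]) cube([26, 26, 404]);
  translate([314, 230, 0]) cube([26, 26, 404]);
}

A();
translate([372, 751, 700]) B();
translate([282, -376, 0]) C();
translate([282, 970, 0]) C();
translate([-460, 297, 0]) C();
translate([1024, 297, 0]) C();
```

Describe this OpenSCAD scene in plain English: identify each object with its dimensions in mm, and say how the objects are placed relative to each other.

A is a rectangular dining table. The top is 904×850×33 mm with its upper surface at z = 700 mm. It stands on four round legs of 82 mm diameter, each leg's bounding box inset 24 mm from the nearest pair of top edges, running from the floor to the underside of the top.

B is a wooden ladder with two side rails of 31×44 mm section and 1618 mm height, set 402 mm apart overall. Between them run 5 rectangular rungs (44 mm deep, 20 mm thick), front faces flush with the rails' −y face. The bottom of the first rung is 258 mm above the floor and each subsequent rung is 285 mm higher than the one below.

C is a four-legged stool. The seat is 340×256 mm, 32 mm thick, top at z = 436 mm. It stands on four square legs, each 26×26 mm in cross-section, from z = 0 to the seat underside, each flush with a corner of the seat.

The ladder is on top of the table. Four stools sit around the table at the −y, +y, −x, +x sides.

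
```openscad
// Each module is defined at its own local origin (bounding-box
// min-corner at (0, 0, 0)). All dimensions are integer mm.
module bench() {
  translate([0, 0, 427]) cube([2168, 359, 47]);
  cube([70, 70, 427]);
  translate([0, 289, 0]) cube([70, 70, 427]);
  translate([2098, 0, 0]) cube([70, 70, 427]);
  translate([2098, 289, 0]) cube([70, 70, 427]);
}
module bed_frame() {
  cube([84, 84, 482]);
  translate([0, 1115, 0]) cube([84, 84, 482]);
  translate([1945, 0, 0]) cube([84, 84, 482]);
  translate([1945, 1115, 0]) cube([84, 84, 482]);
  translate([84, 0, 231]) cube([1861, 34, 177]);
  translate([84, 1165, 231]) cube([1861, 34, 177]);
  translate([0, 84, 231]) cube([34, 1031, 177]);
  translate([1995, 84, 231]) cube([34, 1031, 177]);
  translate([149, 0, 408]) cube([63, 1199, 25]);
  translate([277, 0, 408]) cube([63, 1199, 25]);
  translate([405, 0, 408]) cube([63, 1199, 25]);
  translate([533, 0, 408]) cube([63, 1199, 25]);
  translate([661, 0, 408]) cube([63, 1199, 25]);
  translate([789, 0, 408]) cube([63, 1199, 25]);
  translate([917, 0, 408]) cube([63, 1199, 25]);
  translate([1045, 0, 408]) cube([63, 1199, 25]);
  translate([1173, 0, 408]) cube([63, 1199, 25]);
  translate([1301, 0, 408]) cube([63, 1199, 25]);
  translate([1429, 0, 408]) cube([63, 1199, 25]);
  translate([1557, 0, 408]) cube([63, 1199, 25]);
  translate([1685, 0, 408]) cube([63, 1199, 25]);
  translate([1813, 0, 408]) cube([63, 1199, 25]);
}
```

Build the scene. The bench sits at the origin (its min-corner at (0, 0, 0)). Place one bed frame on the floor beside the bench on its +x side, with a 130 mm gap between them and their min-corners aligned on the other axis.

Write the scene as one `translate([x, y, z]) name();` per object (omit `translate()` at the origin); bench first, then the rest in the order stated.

bench();
translate([2298, 0, 0]) bed_frame();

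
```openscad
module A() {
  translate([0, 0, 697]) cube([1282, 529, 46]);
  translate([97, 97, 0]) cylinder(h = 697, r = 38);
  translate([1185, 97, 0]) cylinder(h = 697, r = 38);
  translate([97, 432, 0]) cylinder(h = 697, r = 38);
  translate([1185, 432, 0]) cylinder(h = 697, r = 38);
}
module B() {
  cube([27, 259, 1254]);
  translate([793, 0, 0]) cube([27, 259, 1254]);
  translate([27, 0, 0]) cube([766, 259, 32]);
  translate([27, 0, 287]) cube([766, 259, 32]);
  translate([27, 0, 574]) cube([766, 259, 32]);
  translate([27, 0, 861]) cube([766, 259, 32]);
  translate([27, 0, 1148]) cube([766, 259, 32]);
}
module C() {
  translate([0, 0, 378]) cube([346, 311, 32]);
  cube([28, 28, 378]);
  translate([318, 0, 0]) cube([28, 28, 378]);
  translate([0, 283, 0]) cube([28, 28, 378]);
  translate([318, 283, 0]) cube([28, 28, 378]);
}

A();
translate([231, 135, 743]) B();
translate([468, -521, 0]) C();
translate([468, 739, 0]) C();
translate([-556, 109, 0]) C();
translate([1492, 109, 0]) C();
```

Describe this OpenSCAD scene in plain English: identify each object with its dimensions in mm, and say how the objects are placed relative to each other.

A is a table: top 1282 mm (x) × 529 mm (y), 46 mm thick, upper face at z = 743 mm, on four round legs of 76 mm diameter, each leg's bounding box inset 59 mm from the nearest pair of top edges, running from z = 0 to the bottom of the top.

B is a bookshelf 820 mm wide overall, 259 mm deep and 1254 mm tall. The two sides are 27 mm thick vertical panels. 5 horizontal shelves of 32 mm thickness span between the inner faces of the sides; the lowest shelf sits on the floor and shelves are stacked with a clear vertical gap of 255 mm between each pair.

C is a four-legged stool. The seat is 346×311 mm, 32 mm thick, top at z = 410 mm. It stands on four square legs, each 28×28 mm in cross-section, from z = 0 to the seat underside, each flush with a corner of the seat.

The bookshelf is on top of the table, centred. Four stools sit around the table at the −y, +y, −x, +x sides.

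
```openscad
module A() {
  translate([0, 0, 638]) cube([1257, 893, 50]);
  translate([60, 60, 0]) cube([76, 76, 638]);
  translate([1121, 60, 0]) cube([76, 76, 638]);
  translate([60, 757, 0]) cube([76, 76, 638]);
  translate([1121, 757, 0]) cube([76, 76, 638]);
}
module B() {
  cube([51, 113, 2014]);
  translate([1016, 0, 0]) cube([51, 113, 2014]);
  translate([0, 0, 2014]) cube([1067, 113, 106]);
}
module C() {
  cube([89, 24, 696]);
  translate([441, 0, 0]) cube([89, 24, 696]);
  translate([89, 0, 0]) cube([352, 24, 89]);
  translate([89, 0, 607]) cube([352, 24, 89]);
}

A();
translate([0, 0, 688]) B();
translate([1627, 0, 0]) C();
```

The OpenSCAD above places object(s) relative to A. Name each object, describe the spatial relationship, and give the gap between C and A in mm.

The picture frame's nearest face is 370 mm from the table's +x face.

A is a table. B is a door frame. C is a picture frame. The door frame is on top of the table. The picture frame is on the floor beside the table on its +x side. The gap between the picture frame and the table is 370 mm.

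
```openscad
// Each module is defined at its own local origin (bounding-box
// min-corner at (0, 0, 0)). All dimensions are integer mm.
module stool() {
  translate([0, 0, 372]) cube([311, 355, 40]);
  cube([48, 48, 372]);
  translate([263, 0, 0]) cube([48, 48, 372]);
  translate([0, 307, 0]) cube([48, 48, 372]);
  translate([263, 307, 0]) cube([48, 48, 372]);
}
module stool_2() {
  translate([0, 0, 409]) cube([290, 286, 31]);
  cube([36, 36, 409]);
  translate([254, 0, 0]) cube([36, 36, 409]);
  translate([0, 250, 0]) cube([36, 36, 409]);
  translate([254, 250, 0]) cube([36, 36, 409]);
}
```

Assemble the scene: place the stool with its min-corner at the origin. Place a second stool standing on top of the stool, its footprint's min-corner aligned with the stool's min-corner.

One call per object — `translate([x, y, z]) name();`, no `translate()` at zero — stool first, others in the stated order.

stool();
translate([0, 0, 412]) stool_2();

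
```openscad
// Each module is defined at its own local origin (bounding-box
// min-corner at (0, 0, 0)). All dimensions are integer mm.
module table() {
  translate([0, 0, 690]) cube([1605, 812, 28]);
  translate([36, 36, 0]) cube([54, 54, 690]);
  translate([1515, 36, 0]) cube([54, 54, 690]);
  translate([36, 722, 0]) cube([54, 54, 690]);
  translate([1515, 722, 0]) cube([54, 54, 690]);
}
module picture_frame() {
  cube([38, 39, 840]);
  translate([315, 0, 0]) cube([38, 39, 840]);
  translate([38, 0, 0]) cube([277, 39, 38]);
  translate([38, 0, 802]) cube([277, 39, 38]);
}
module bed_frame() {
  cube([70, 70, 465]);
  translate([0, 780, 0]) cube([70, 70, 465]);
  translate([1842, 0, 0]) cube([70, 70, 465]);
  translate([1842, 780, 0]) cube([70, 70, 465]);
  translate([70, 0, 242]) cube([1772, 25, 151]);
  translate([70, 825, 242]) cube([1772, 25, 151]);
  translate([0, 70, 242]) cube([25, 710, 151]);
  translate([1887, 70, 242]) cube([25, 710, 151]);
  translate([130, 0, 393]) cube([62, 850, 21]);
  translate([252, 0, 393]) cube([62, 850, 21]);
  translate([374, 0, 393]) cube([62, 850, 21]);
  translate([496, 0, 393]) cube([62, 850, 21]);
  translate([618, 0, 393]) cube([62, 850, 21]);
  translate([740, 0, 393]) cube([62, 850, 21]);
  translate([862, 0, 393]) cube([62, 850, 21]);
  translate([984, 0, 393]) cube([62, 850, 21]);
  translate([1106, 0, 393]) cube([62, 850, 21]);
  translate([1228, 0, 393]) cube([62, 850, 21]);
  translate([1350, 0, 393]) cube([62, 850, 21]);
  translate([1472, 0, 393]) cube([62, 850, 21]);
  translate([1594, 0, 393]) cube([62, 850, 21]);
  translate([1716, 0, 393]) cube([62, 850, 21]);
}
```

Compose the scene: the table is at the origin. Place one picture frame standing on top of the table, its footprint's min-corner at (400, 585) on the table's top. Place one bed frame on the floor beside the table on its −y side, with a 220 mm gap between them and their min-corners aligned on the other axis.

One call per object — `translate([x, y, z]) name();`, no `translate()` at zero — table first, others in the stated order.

table();
translate([400, 585, 718]) picture_frame();
translate([0, -1070, 0]) bed_frame();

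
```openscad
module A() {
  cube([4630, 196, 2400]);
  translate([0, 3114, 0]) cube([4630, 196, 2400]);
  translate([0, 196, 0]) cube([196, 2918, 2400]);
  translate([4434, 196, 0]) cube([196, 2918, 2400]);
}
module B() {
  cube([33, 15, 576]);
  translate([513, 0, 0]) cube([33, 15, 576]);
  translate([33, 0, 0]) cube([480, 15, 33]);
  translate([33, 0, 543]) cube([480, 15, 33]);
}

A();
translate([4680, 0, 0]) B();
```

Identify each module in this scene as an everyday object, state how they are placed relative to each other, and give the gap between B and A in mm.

A is a house frame. B is a picture frame. The picture frame is on the floor beside the house frame on its +x side. The gap between the picture frame and the house frame is 50 mm.

The picture frame's nearest face is 50 mm from the house frame's +x face.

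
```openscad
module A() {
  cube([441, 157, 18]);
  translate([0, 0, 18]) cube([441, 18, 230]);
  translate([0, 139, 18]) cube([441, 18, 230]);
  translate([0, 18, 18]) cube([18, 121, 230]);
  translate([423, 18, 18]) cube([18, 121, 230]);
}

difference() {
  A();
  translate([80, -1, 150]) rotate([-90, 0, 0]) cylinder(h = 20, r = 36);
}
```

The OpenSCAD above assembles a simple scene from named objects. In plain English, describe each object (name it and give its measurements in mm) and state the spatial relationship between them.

A is an open-topped rectangular box: outside dimensions 441×157×248 mm, with a uniform wall and base thickness of 18 mm. The base is a full 441×157 slab on the floor; four walls sit on top of the base. The front and back walls (the −y and +y sides) span the full width; the two side walls fit between them.

The open box has a circular hole of radius 36 mm through its front wall, centred at (x = 80, z = 150).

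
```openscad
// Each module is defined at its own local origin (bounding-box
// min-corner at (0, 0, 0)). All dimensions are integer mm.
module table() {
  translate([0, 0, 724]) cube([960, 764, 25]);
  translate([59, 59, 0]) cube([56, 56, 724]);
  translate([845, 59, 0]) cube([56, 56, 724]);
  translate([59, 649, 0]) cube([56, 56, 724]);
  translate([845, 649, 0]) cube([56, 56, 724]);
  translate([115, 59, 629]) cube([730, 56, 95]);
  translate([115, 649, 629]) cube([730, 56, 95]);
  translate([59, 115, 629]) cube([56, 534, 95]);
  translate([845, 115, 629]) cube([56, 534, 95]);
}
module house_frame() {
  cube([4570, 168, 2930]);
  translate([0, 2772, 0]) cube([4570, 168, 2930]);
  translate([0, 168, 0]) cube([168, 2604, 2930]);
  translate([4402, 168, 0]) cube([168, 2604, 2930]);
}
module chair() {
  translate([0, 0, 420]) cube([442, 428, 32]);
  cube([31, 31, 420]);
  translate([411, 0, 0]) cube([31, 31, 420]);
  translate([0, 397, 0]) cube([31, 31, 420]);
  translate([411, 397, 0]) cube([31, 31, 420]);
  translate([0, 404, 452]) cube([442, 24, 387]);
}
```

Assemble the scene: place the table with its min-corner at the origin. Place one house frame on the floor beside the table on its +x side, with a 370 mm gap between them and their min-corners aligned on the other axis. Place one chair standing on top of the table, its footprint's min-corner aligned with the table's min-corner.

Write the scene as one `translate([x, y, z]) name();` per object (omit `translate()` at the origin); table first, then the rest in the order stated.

table();
translate([1330, 0, 0]) house_frame();
translate([0, 0, 749]) chair();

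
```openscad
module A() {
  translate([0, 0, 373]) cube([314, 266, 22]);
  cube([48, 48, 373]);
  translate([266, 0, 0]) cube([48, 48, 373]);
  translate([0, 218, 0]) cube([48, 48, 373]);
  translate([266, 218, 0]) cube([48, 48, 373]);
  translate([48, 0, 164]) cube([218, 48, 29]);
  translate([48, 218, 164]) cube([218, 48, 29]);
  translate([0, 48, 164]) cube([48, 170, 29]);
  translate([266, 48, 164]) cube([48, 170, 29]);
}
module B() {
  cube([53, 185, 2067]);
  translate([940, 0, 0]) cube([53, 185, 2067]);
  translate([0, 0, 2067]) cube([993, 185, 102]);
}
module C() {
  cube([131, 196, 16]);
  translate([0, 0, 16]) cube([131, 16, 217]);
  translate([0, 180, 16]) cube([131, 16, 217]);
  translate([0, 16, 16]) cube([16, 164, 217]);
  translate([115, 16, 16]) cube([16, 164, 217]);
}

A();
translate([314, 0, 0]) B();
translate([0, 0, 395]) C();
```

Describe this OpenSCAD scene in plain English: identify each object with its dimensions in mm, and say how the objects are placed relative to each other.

A is a simple wooden stool: a rectangular seat 314 mm (x) by 266 mm (y), 22 mm thick, top face at z = 395 mm, on four square legs, each 48×48 mm in cross-section. The legs rest on z = 0, each flush with a corner of the seat. Four stretchers, 48 mm wide and 29 mm tall, connect adjacent legs with their undersides at z = 164 mm, each running between the inner faces of the legs it joins and aligned with the legs' outer faces on the other axis.

B is a rectangular door frame: two vertical jambs of 53×185 mm section, 2067 mm tall, with a clear opening 887 mm wide between their inner faces. A header 102 mm tall and 185 mm deep lies on top of the jambs and spans the full outside width.

C is an open storage box with external size 131×196×233 mm and wall thickness 16 mm (the base is also 16 mm thick). The base covers the whole footprint; the four walls stand on the base, with the y-facing walls full-width and the x-facing walls fitting between their inner faces.

The door frame is against the stool's +x side, with their −y faces flush. The open box is on top of the stool.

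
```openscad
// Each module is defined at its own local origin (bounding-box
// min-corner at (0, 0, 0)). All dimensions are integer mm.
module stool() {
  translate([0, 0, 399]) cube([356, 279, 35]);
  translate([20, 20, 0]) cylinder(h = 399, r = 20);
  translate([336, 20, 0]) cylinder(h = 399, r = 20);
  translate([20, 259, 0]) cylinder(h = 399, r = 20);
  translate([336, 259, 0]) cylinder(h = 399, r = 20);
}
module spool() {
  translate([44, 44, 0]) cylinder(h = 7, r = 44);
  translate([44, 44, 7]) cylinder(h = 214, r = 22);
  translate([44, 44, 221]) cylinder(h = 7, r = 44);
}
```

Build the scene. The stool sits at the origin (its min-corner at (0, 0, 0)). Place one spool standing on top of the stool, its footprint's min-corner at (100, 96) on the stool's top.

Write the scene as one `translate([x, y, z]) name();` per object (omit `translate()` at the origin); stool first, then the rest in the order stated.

stool();
translate([100, 96, 434]) spool();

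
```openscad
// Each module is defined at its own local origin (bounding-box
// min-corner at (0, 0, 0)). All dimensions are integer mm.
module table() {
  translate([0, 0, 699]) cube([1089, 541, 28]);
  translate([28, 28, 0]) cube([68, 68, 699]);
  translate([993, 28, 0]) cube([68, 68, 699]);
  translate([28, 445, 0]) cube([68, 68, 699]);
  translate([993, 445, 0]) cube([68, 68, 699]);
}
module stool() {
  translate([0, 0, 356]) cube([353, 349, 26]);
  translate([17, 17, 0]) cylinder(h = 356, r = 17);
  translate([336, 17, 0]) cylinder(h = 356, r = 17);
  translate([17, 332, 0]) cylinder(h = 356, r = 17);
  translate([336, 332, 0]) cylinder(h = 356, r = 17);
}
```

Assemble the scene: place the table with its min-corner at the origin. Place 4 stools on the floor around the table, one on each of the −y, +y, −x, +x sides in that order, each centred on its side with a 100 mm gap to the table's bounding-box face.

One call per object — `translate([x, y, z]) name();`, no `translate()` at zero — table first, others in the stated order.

table();
translate([368, -449, 0]) stool();
translate([368, 641, 0]) stool();
translate([-453, 96, 0]) stool();
translate([1189, 96, 0]) stool();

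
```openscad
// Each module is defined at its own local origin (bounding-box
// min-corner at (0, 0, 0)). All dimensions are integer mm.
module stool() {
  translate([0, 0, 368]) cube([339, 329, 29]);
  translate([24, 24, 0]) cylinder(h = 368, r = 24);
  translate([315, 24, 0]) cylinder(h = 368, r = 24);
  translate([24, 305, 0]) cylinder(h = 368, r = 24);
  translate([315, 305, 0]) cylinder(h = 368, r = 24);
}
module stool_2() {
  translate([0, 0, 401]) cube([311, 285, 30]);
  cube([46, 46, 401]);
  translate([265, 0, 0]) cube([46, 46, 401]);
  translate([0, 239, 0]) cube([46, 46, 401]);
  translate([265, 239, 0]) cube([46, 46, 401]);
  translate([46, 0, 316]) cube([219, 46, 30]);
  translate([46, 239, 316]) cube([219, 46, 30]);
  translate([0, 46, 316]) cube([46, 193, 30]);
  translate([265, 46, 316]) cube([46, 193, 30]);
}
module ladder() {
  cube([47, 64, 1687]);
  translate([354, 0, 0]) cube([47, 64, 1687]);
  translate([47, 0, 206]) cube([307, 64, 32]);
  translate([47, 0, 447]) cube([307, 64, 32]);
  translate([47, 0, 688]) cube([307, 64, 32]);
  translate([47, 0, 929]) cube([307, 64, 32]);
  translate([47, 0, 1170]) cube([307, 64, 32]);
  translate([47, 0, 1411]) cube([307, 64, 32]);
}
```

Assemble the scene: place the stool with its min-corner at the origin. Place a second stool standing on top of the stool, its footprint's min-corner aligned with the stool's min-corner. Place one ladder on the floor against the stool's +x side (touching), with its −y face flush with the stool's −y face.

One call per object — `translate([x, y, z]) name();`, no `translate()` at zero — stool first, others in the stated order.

stool();
translate([0, 0, 397]) stool_2();
translate([339, 0, 0]) ladder();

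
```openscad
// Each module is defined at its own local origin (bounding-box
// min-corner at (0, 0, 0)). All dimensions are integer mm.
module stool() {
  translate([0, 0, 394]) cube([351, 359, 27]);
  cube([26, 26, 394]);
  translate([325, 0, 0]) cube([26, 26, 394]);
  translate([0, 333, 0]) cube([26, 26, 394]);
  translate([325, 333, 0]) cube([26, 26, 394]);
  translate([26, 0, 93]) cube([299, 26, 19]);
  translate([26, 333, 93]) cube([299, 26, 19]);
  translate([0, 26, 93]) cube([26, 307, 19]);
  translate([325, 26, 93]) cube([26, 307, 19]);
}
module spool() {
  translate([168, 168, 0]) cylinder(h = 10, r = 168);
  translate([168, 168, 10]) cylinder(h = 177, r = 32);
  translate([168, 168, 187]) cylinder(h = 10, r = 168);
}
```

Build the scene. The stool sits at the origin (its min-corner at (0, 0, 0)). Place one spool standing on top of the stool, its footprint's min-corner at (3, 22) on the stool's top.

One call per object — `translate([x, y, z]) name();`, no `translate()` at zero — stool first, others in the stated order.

stool();
translate([3, 22, 421]) spool();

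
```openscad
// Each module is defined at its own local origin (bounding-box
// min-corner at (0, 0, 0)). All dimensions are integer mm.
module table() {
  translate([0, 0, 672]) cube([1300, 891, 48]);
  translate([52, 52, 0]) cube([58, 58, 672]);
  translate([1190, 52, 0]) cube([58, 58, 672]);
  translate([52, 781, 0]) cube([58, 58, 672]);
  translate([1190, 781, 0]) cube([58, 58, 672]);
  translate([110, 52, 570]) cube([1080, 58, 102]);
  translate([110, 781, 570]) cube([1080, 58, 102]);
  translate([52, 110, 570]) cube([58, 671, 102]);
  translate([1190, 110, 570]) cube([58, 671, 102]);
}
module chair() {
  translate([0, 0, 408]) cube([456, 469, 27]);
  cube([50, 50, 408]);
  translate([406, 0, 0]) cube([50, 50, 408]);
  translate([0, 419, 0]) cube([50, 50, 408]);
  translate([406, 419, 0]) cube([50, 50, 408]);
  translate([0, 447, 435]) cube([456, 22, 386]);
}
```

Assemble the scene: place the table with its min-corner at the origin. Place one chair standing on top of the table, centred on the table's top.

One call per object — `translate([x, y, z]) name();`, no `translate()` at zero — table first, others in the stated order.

table();
translate([422, 211, 720]) chair();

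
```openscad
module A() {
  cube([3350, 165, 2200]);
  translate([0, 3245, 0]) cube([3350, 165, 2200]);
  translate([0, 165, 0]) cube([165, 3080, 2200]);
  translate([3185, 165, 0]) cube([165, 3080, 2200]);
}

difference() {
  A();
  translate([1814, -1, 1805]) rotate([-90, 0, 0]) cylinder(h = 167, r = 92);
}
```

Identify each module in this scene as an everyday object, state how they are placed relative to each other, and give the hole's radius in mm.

The subtracted cylinder has r = 92 mm.

A is a house frame. The house frame has a circular hole through its front wall. The hole's radius is 92 mm.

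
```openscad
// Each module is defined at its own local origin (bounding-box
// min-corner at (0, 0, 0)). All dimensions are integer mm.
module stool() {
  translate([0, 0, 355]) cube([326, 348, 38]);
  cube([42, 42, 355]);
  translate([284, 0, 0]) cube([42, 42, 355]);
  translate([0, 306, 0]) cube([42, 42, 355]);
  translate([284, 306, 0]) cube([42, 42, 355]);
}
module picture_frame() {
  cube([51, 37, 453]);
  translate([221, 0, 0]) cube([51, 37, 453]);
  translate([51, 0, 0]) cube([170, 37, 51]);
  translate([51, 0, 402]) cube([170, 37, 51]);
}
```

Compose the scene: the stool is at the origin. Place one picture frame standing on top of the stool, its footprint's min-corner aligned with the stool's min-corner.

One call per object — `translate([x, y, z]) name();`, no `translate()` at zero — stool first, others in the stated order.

stool();
translate([0, 0, 393]) picture_frame();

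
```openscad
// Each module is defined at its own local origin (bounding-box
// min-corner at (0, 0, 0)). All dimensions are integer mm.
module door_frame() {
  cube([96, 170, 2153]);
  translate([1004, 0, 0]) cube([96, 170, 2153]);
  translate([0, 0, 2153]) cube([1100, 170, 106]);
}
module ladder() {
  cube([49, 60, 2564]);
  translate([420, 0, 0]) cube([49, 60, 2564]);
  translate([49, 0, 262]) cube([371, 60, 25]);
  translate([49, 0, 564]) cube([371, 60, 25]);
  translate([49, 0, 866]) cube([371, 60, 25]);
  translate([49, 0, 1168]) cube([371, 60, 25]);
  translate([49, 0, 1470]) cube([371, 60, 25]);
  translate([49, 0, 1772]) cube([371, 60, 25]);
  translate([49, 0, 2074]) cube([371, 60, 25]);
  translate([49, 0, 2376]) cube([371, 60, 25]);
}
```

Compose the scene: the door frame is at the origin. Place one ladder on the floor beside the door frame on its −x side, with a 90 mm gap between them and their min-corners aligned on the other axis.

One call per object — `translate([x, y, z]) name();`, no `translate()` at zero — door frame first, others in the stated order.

door_frame();
translate([-559, 0, 0]) ladder();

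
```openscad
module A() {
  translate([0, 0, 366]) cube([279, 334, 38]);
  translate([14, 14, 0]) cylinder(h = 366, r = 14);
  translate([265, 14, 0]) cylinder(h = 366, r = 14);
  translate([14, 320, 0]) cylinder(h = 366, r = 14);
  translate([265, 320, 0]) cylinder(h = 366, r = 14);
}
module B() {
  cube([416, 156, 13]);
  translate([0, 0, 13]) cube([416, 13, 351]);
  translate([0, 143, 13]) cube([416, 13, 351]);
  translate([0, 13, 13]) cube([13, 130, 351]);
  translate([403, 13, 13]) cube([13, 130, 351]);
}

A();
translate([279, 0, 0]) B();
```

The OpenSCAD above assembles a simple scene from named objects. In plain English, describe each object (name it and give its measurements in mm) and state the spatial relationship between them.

A is a four-legged stool. The seat is 279×334 mm, 38 mm thick, top at z = 404 mm. It stands on four round legs, each 28 mm in diameter, from z = 0 to the seat underside, each leg's axis is inset half a diameter from the nearest pair of seat edges (so the leg's bounding box is flush with the corner).

B is an open-topped rectangular box: outside dimensions 416×156×364 mm, with a uniform wall and base thickness of 13 mm. The base is a full 416×156 slab on the floor; four walls sit on top of the base. The front and back walls (the −y and +y sides) span the full width; the two side walls fit between them.

The open box is against the stool's +x side, with their −y faces flush.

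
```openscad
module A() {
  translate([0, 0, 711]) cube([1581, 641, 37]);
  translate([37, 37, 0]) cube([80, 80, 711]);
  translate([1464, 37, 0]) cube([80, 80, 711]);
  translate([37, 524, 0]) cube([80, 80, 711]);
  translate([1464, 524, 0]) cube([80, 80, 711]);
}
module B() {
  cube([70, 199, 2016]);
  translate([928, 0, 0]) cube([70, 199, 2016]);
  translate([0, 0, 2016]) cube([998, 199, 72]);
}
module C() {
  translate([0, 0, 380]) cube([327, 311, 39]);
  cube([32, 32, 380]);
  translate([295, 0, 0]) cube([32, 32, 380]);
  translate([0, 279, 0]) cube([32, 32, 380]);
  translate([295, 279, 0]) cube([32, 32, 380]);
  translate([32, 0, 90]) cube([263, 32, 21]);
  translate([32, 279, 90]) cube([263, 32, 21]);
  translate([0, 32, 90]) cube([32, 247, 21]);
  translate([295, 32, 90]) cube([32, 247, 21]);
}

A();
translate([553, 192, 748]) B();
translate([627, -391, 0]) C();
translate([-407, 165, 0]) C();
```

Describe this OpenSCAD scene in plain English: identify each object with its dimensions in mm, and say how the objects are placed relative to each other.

A is a table with a 1581×641 mm rectangular top, 37 mm thick, top surface at z = 748 mm, supported by four 80×80 mm square legs, each inset 37 mm from the nearest pair of top edges, running from the floor.

B is a door frame. The clear opening is 858 mm wide and 2016 mm high. Two 70 mm wide jambs, 199 mm deep, stand either side of the opening from the floor to the top of the opening. A 72 mm thick head sits across the top of both jambs, spanning the full outside width of the frame.

C is a simple wooden stool: a rectangular seat 327 mm (x) by 311 mm (y), 39 mm thick, top face at z = 419 mm, on four square legs, each 32×32 mm in cross-section. The legs rest on z = 0, each flush with a corner of the seat. Four stretchers, 32 mm wide and 21 mm tall, connect adjacent legs with their undersides at z = 90 mm, each running between the inner faces of the legs it joins and aligned with the legs' outer faces on the other axis.

The door frame is on top of the table. Two stools sit around the table at the −y, −x sides.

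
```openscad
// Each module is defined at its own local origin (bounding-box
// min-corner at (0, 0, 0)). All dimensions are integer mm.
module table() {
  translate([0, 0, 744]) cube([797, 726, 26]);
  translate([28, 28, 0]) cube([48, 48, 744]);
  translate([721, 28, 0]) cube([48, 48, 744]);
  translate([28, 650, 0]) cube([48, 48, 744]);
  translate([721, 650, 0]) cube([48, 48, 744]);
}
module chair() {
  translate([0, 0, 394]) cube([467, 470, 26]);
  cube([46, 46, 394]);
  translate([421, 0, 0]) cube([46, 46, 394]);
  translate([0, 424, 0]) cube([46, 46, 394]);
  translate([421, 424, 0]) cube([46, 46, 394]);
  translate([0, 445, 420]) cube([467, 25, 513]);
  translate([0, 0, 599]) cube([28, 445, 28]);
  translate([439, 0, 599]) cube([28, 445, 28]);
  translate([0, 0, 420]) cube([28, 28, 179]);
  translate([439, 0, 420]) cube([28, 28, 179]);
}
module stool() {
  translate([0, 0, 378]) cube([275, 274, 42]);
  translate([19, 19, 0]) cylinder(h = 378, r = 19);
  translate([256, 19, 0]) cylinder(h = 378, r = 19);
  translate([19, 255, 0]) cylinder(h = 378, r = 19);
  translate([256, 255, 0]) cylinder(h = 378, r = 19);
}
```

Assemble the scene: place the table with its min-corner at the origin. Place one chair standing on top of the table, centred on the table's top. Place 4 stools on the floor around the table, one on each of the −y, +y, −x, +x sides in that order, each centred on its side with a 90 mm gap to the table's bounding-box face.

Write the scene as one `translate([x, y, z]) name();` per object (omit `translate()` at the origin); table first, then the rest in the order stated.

table();
translate([165, 128, 770]) chair();
translate([261, -364, 0]) stool();
translate([261, 816, 0]) stool();
translate([-365, 226, 0]) stool();
translate([887, 226, 0]) stool();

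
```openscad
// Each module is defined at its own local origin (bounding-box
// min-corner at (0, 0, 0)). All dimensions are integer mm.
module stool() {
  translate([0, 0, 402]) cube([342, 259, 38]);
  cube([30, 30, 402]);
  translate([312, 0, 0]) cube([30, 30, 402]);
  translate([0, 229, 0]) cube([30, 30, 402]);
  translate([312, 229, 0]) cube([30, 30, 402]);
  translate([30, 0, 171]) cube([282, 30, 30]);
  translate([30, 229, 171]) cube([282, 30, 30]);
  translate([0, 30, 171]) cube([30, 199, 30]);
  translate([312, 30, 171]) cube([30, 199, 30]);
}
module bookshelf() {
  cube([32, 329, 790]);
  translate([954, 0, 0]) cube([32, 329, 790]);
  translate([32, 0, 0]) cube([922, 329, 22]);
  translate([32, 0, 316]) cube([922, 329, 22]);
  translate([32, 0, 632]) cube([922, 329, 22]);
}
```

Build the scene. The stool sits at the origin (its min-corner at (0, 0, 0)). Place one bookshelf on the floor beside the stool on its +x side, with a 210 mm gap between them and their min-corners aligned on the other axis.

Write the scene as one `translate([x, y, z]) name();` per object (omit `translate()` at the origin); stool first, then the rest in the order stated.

stool();
translate([552, 0, 0]) bookshelf();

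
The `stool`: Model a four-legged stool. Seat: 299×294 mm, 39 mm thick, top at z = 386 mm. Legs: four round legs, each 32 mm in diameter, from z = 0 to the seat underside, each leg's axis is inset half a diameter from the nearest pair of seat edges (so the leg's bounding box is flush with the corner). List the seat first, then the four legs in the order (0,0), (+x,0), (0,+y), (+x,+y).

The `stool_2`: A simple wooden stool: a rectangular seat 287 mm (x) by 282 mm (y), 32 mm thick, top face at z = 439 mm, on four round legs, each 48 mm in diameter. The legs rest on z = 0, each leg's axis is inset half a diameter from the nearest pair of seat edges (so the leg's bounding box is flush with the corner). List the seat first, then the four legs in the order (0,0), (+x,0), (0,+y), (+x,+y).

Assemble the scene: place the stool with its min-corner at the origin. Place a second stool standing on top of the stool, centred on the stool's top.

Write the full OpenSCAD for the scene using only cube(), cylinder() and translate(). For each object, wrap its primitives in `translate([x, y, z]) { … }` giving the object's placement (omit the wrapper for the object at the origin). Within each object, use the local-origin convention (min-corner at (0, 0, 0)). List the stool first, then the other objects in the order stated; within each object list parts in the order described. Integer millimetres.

translate([0, 0, 347]) cube([299, 294, 39]);
translate([16, 16, 0]) cylinder(h = 347, r = 16);
translate([283, 16, 0]) cylinder(h = 347, r = 16);
translate([16, 278, 0]) cylinder(h = 347, r = 16);
translate([283, 278, 0]) cylinder(h = 347, r = 16);
translate([6, 6, 386]) {
  translate([0, 0, 407]) cube([287, 282, 32]);
  translate([24, 24, 0]) cylinder(h = 407, r = 24);
  translate([263, 24, 0]) cylinder(h = 407, r = 24);
  translate([24, 258, 0]) cylinder(h = 407, r = 24);
  translate([263, 258, 0]) cylinder(h = 407, r = 24);
}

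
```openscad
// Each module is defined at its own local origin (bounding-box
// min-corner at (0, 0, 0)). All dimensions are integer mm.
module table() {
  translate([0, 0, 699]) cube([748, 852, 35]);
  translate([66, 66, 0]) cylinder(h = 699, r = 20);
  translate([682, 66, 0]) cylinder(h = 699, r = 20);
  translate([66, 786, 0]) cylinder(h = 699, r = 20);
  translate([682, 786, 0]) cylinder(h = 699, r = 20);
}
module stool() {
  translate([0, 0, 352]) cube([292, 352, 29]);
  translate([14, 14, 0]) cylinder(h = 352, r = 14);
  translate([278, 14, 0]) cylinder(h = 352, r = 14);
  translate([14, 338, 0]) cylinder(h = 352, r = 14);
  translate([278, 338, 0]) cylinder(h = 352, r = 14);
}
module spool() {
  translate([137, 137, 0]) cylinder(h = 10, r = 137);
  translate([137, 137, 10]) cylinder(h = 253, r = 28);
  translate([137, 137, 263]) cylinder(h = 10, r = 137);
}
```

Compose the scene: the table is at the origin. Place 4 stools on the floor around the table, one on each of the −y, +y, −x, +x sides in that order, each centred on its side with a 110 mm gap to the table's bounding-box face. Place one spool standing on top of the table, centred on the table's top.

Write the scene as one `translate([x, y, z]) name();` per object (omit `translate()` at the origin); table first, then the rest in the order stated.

table();
translate([228, -462, 0]) stool();
translate([228, 962, 0]) stool();
translate([-402, 250, 0]) stool();
translate([858, 250, 0]) stool();
translate([237, 289, 734]) spool();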